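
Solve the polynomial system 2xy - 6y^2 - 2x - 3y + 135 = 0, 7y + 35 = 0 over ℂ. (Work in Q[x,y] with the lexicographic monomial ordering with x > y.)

Compute a lex Gröbner basis by Buchberger's algorithm.
f_1 = 2xy - 2x - 6y^2 - 3y + 135, LT = xy.
f_2 = 7y + 35, LT = y.

S(f_1,f_2): lcm = xy. S = -6x - 3y^2 - 3/2y + 135/2.
  leading term x: no divisor's leading term divides it; move -6x to the remainder.
  leading term y^2: subtract (-3/7y)·f_2 from -3y^2 - 3/2y + 135/2 → 27/2y + 135/2
  leading term y: subtract (27/14)·f_2 from 27/2y + 135/2 → 0
  remainder -6x ≠ 0; add h_3 = -6x to the basis.

The other S-polynomials (S(f_1,h_3), S(f_2,h_3)) all reduce to 0 modulo the current basis, so we have a Gröbner basis.
Inter-reduce: drop elements whose leading term is divisible by another's, tail-reduce, and make monic.
Reduced Gröbner basis: {x, y + 5}.

A lex Gröbner basis eliminates variables successively. Here y + 5 depends only on y, with roots {-5}; lifting each root through the earlier basis elements recovers the full solutions.
  y = -5: the earlier basis element becomes x = 0, giving x = 0 — point (0, -5).
Check: every point annihilates each of the original generators.

{(0, -5)}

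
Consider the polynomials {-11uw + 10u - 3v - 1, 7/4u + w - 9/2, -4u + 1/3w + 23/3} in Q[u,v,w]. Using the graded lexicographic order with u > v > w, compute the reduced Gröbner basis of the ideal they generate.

G = {u - 2, v + 1, w - 1}

f_1 = -11uw + 10u - 3v - 1, LT = uw.
f_2 = 7/4u + w - 9/2, LT = u.
f_3 = -4u + 1/3w + 23/3, LT = u.

S(f_1,f_2): lcm = uw. S = -4/7w^2 - 10/11u + 3/11v + 18/7w + 1/11.
  leading term w^2: no divisor's leading term divides it; move -4/7w^2 to the remainder.
  leading term u: subtract (-40/77)·f_2 from -10/11u + 3/11v + 18/7w + 1/11 → 3/11v + 34/11w - 173/77
  leading term v: no divisor's leading term divides it; move 3/11v to the remainder.
  leading term w: no divisor's leading term divides it; move 34/11w to the remainder.
  leading term 1: no divisor's leading term divides it; move -173/77 to the remainder.
  remainder -4/7w^2 + 3/11v + 34/11w - 173/77 ≠ 0; add g_4 = -4/7w^2 + 3/11v + 34/11w - 173/77 to the basis.

S(f_1,f_3): lcm = uw. S = 1/12w^2 - 10/11u + 3/11v + 23/12w + 1/11.
  leading term w^2: subtract (-7/48)·g_4 from 1/12w^2 - 10/11u + 3/11v + 23/12w + 1/11 → -10/11u + 5/16v + 625/264w - 125/528
  leading term u: subtract (-40/77)·f_2 from -10/11u + 5/16v + 625/264w - 125/528 → 5/16v + 485/168w - 865/336
  leading term v: no divisor's leading term divides it; move 5/16v to the remainder.
  leading term w: no divisor's leading term divides it; move 485/168w to the remainder.
  leading term 1: no divisor's leading term divides it; move -865/336 to the remainder.
  remainder 5/16v + 485/168w - 865/336 ≠ 0; add g_5 = 5/16v + 485/168w - 865/336 to the basis.

S(f_2,f_3): lcm = u. S = 55/84w - 55/84.
  leading term w: no divisor's leading term divides it; move 55/84w to the remainder.
  leading term 1: no divisor's leading term divides it; move -55/84 to the remainder.
  remainder 55/84w - 55/84 ≠ 0; add g_6 = 55/84w - 55/84 to the basis.

The other S-polynomials (S(f_1,g_4), S(f_2,g_4), S(f_3,g_4), S(f_1,g_5), S(f_2,g_5), S(f_3,g_5), S(g_4,g_5), S(f_1,g_6), S(f_2,g_6), S(f_3,g_6), S(g_4,g_6), S(g_5,g_6)) all reduce to 0 modulo the current basis, so we have a Gröbner basis.
Inter-reduce: drop elements whose leading term is divisible by another's, tail-reduce, and make monic.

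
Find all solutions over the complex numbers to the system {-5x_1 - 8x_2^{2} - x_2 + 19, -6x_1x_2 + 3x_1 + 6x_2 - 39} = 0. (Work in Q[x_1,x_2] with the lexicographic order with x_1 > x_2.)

{(-3, 2), (83/20 - 3*sqrt(199)*I/20, -13/16 - sqrt(199)*I/16), (83/20 + 3*sqrt(199)*I/20, -13/16 + sqrt(199)*I/16)}

Compute a lex Gröbner basis by Buchberger's algorithm.
f_1 = -5x_1 - 8x_2^{2} - x_2 + 19, LT = x_1.
f_2 = -6x_1x_2 + 3x_1 + 6x_2 - 39, LT = x_1x_2.

S(f_1,f_2): lcm = x_1x_2. S = \tfrac{1}{2}x_1 + \tfrac{8}{5}x_2^{3} + \tfrac{1}{5}x_2^{2} - \tfrac{14}{5}x_2 - \tfrac{13}{2}.
  leading term x_1: subtract (-\tfrac{1}{10})·f_1 from \tfrac{1}{2}x_1 + \tfrac{8}{5}x_2^{3} + \tfrac{1}{5}x_2^{2} - \tfrac{14}{5}x_2 - \tfrac{13}{2} → \tfrac{8}{5}x_2^{3} - \tfrac{3}{5}x_2^{2} - \tfrac{29}{10}x_2 - \tfrac{23}{5}
  leading term x_2^{3}: no divisor's leading term divides it; move \tfrac{8}{5}x_2^{3} to the remainder.
  leading term x_2^{2}: no divisor's leading term divides it; move -\tfrac{3}{5}x_2^{2} to the remainder.
  leading term x_2: no divisor's leading term divides it; move -\tfrac{29}{10}x_2 to the remainder.
  leading term 1: no divisor's leading term divides it; move -\tfrac{23}{5} to the remainder.
  remainder \tfrac{8}{5}x_2^{3} - \tfrac{3}{5}x_2^{2} - \tfrac{29}{10}x_2 - \tfrac{23}{5} ≠ 0; add h_3 = \tfrac{8}{5}x_2^{3} - \tfrac{3}{5}x_2^{2} - \tfrac{29}{10}x_2 - \tfrac{23}{5} to the basis.

S(f_1,h_3): leading monomials are coprime, so the S-polynomial reduces to 0 (Buchberger's first criterion).
S(f_2,h_3): lcm = x_1x_2^{3}. S = -\tfrac{1}{8}x_1x_2^{2} + \tfrac{29}{16}x_1x_2 + \tfrac{23}{8}x_1 - x_2^{3} + \tfrac{13}{2}x_2^{2}.
  leading term x_1x_2^{2}: subtract (\tfrac{1}{40}x_2^{2})·f_1 from -\tfrac{1}{8}x_1x_2^{2} + \tfrac{29}{16}x_1x_2 + \tfrac{23}{8}x_1 - x_2^{3} + \tfrac{13}{2}x_2^{2} → \tfrac{29}{16}x_1x_2 + \tfrac{23}{8}x_1 + \tfrac{1}{5}x_2^{4} - \tfrac{39}{40}x_2^{3} + \tfrac{241}{40}x_2^{2}
  leading term x_1x_2: subtract (-\tfrac{29}{80}x_2)·f_1 from \tfrac{29}{16}x_1x_2 + \tfrac{23}{8}x_1 + \tfrac{1}{5}x_2^{4} - \tfrac{39}{40}x_2^{3} + \tfrac{241}{40}x_2^{2} → \tfrac{23}{8}x_1 + \tfrac{1}{5}x_2^{4} - \tfrac{31}{8}x_2^{3} + \tfrac{453}{80}x_2^{2} + \tfrac{551}{80}x_2
  leading term x_1: subtract (-\tfrac{23}{40})·f_1 from \tfrac{23}{8}x_1 + \tfrac{1}{5}x_2^{4} - \tfrac{31}{8}x_2^{3} + \tfrac{453}{80}x_2^{2} + \tfrac{551}{80}x_2 → \tfrac{1}{5}x_2^{4} - \tfrac{31}{8}x_2^{3} + \tfrac{17}{16}x_2^{2} + \tfrac{101}{16}x_2 + \tfrac{437}{40}
  leading term x_2^{4}: subtract (\tfrac{1}{8}x_2)·h_3 from \tfrac{1}{5}x_2^{4} - \tfrac{31}{8}x_2^{3} + \tfrac{17}{16}x_2^{2} + \tfrac{101}{16}x_2 + \tfrac{437}{40} → -\tfrac{19}{5}x_2^{3} + \tfrac{57}{40}x_2^{2} + \tfrac{551}{80}x_2 + \tfrac{437}{40}
  leading term x_2^{3}: subtract (-\tfrac{19}{8})·h_3 from -\tfrac{19}{5}x_2^{3} + \tfrac{57}{40}x_2^{2} + \tfrac{551}{80}x_2 + \tfrac{437}{40} → 0
  remainder 0.

Every S-polynomial of the final basis reduces to 0, so we have a Gröbner basis.
Inter-reduce: drop elements whose leading term is divisible by another's, tail-reduce, and make monic.
Reduced Gröbner basis: {x_1 + \tfrac{8}{5}x_2^{2} + \tfrac{1}{5}x_2 - \tfrac{19}{5}, x_2^{3} - \tfrac{3}{8}x_2^{2} - \tfrac{29}{16}x_2 - \tfrac{23}{8}}.

The lex basis is triangular: the last element involves only x_2. Solving x_2^{3} - \tfrac{3}{8}x_2^{2} - \tfrac{29}{16}x_2 - \tfrac{23}{8} = 0 gives x_2 ∈ {2, -13/16 - sqrt(199)*I/16, -13/16 + sqrt(199)*I/16}; substituting each value into the earlier elements determines the remaining variables.
  x_2 = 2: the earlier basis element becomes x_1 + 3 = 0, giving x_1 = -3 — point (-3, 2).
  x_2 = -13/16 - sqrt(199)*I/16: the earlier basis element becomes x_1 - 83/20 + 3*sqrt(199)*I/20 = 0, giving x_1 = 83/20 - 3*sqrt(199)*I/20 — point (83/20 - 3*sqrt(199)*I/20, -13/16 - sqrt(199)*I/16).
  x_2 = -13/16 + sqrt(199)*I/16: the earlier basis element becomes x_1 - 83/20 - 3*sqrt(199)*I/20 = 0, giving x_1 = 83/20 + 3*sqrt(199)*I/20 — point (83/20 + 3*sqrt(199)*I/20, -13/16 + sqrt(199)*I/16).
Each listed point satisfies every original equation (direct substitution).
A lex Gröbner basis triangularizes the system, enabling back-substitution.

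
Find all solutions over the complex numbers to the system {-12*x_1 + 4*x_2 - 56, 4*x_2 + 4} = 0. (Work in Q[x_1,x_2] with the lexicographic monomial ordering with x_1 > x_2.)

Compute a lex Gröbner basis by Buchberger's algorithm.
f_1 = -12*x_1 + 4*x_2 - 56, LT = x_1.
f_2 = 4*x_2 + 4, LT = x_2.

S(f_1,f_2): leading monomials are coprime, so the S-polynomial reduces to 0 (Buchberger's first criterion).
Every S-polynomial of the final basis reduces to 0, so we have a Gröbner basis.
Inter-reduce: drop elements whose leading term is divisible by another's, tail-reduce, and make monic.
Reduced Gröbner basis: {x_1 + 5, x_2 + 1}.

The lex basis is triangular: the last element involves only x_2. Solving x_2 + 1 = 0 gives x_2 ∈ {-1}; substituting each value into the earlier elements determines the remaining variables.
  x_2 = -1: the earlier basis element becomes x_1 + 5 = 0, giving x_1 = -5 — point (-5, -1).

{(-5, -1)}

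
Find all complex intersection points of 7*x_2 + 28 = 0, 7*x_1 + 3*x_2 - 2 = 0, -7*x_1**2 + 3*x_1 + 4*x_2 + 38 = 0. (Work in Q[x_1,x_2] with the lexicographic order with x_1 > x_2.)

Compute a lex Gröbner basis by Buchberger's algorithm.
f_1 = 7*x_2 + 28, LT = x_2.
f_2 = 7*x_1 + 3*x_2 - 2, LT = x_1.
f_3 = -7*x_1**2 + 3*x_1 + 4*x_2 + 38, LT = x_1**2.

The S-polynomials (S(f_1,f_2), S(f_1,f_3), S(f_2,f_3)) all reduce to 0 modulo the current basis, so we have a Gröbner basis.
Inter-reduce: drop elements whose leading term is divisible by another's, tail-reduce, and make monic.
Reduced Gröbner basis: {x_1 - 2, x_2 + 4}.

From the last basis element, x_2 + 4 = 0, so x_2 takes values in {-4}. Each choice, substituted upward through the basis, yields the corresponding point(s) of the solution set.
  x_2 = -4: the earlier basis element becomes x_1 - 2 = 0, giving x_1 = 2 — point (2, -4).

{(2, -4)}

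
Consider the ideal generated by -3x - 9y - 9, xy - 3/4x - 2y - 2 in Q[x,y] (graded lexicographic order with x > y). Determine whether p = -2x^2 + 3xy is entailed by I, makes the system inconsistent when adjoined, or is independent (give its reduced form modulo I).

First compute the reduced Gröbner basis of I by Buchberger's algorithm.
f_1 = -3x - 9y - 9, LT = x.
f_2 = xy - 3/4x - 2y - 2, LT = xy.

S(f_1,f_2): lcm = xy. S = 3y^2 + 3/4x + 5y + 2.
  leading term y^2: no divisor's leading term divides it; move 3y^2 to the remainder.
  leading term x: subtract (-1/4)·f_1 from 3/4x + 5y + 2 → 11/4y - 1/4
  leading term y: no divisor's leading term divides it; move 11/4y to the remainder.
  leading term 1: no divisor's leading term divides it; move -1/4 to the remainder.
  remainder 3y^2 + 11/4y - 1/4 ≠ 0; add h_3 = 3y^2 + 11/4y - 1/4 to the basis.

The other S-polynomials (S(f_1,h_3), S(f_2,h_3)) all reduce to 0 modulo the current basis, so we have a Gröbner basis.
Inter-reduce: drop elements whose leading term is divisible by another's, tail-reduce, and make monic.
Reduced Gröbner basis: {y^2 + 11/12y - 1/12, x + 3y + 3}.
Label its elements g_1 = y^2 + 11/12y - 1/12, g_2 = x + 3y + 3.

Reduce p = -2x^2 + 3xy modulo G:
  leading term x^2: subtract (-2x)·g_2 from -2x^2 + 3xy → 9xy + 6x
  leading term xy: subtract (9y)·g_2 from 9xy + 6x → -27y^2 + 6x - 27y
  leading term y^2: subtract (-27)·g_1 from -27y^2 + 6x - 27y → 6x - 9/4y - 9/4
  leading term x: subtract (6)·g_2 from 6x - 9/4y - 9/4 → -81/4y - 81/4
  leading term y: no divisor's leading term divides it; move -81/4y to the remainder.
  leading term 1: no divisor's leading term divides it; move -81/4 to the remainder.
  normal form = -81/4y - 81/4.
The normal form is nonzero, so p ∉ I. Since p minus its normal form lies in I, I + (p) = I + (r) where r = -81/4y - 81/4; decide whether this ideal is the whole ring.
Run Buchberger on G together with r (pairs among the g_i already reduce to 0 since G is a Gröbner basis):
g_1 = y^2 + 11/12y - 1/12, LT = y^2.
g_2 = x + 3y + 3, LT = x.
r = -81/4y - 81/4, LT = y.

The S-polynomials (S(g_1,g_2), S(g_1,r), S(g_2,r)) all reduce to 0 modulo the current basis, so we have a Gröbner basis.
Inter-reduce: drop elements whose leading term is divisible by another's, tail-reduce, and make monic.
Reduced Gröbner basis: {x, y + 1}.
The reduced Gröbner basis of I + (p) is {x, y + 1} ≠ {1}, a proper ideal, so the enlarged system stays consistent: p is independent of I, with normal form -81/4y - 81/4.

The remainder on division by a Gröbner basis is unique — it is the normal form.

-2x^2 + 3xy is independent of I; its normal form modulo I is -81/4y - 81/4.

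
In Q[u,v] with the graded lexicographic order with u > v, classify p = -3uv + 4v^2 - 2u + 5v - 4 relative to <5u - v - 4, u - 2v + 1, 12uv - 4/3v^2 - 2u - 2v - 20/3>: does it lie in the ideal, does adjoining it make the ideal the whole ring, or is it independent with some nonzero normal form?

First compute the reduced Gröbner basis of I by Buchberger's algorithm.
f_1 = 5u - v - 4, LT = u.
f_2 = u - 2v + 1, LT = u.
f_3 = 12uv - 4/3v^2 - 2u - 2v - 20/3, LT = uv.

S(f_1,f_2): lcm = u. S = 9/5v - 9/5.
  leading term v: no divisor's leading term divides it; move 9/5v to the remainder.
  leading term 1: no divisor's leading term divides it; move -9/5 to the remainder.
  remainder 9/5v - 9/5 ≠ 0; add h_4 = 9/5v - 9/5 to the basis.

S(f_1,f_3): lcm = uv. S = -4/45v^2 + 1/6u - 19/30v + 5/9.
  leading term v^2: subtract (-4/81v)·h_4 from -4/45v^2 + 1/6u - 19/30v + 5/9 → 1/6u - 13/18v + 5/9
  leading term u: subtract (1/30)·f_1 from 1/6u - 13/18v + 5/9 → -31/45v + 31/45
  leading term v: subtract (-31/81)·h_4 from -31/45v + 31/45 → 0
  remainder 0.

S(f_2,f_3): lcm = uv. S = -17/9v^2 + 1/6u + 7/6v + 5/9.
  leading term v^2: subtract (-85/81v)·h_4 from -17/9v^2 + 1/6u + 7/6v + 5/9 → 1/6u - 13/18v + 5/9
  leading term u: subtract (1/30)·f_1 from 1/6u - 13/18v + 5/9 → -31/45v + 31/45
  leading term v: subtract (-31/81)·h_4 from -31/45v + 31/45 → 0
  remainder 0.

S(f_1,h_4): leading monomials are coprime, so the S-polynomial reduces to 0 (Buchberger's first criterion).
S(f_2,h_4): leading monomials are coprime, so the S-polynomial reduces to 0 (Buchberger's first criterion).
S(f_3,h_4): lcm = uv. S = -1/9v^2 + 5/6u - 1/6v - 5/9.
  leading term v^2: subtract (-5/81v)·h_4 from -1/9v^2 + 5/6u - 1/6v - 5/9 → 5/6u - 5/18v - 5/9
  leading term u: subtract (1/6)·f_1 from 5/6u - 5/18v - 5/9 → -1/9v + 1/9
  leading term v: subtract (-5/81)·h_4 from -1/9v + 1/9 → 0
  remainder 0.

Every S-polynomial of the final basis reduces to 0, so we have a Gröbner basis.
Inter-reduce: drop elements whose leading term is divisible by another's, tail-reduce, and make monic.
Reduced Gröbner basis: {u - 1, v - 1}.
Label its elements g_1 = u - 1, g_2 = v - 1.

Reduce p = -3uv + 4v^2 - 2u + 5v - 4 modulo G:
  leading term uv: subtract (-3v)·g_1 from -3uv + 4v^2 - 2u + 5v - 4 → 4v^2 - 2u + 2v - 4
  leading term v^2: subtract (4v)·g_2 from 4v^2 - 2u + 2v - 4 → -2u + 6v - 4
  leading term u: subtract (-2)·g_1 from -2u + 6v - 4 → 6v - 6
  leading term v: subtract (6)·g_2 from 6v - 6 → 0
  normal form = 0.
Since the normal form is 0, p ∈ I.

Ideal membership is decidable via reduction modulo a Gröbner basis.

-3uv + 4v^2 - 2u + 5v - 4 lies in I (it reduces to 0).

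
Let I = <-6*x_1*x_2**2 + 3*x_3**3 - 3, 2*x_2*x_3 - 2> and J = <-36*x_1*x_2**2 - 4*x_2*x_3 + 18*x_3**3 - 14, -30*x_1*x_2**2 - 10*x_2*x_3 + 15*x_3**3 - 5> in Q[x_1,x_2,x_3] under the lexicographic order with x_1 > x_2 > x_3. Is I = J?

Two ideals are equal iff their reduced Gröbner bases coincide (the reduced basis is unique for a fixed ordering).
Buchberger on the first generating set:
f_1 = -6*x_1*x_2**2 + 3*x_3**3 - 3, LT = x_1*x_2**2.
f_2 = 2*x_2*x_3 - 2, LT = x_2*x_3.

S(f_1,f_2): lcm = x_1*x_2**2*x_3. S = x_1*x_2 - 1/2*x_3**4 + 1/2*x_3.
  leading term x_1*x_2: no divisor's leading term divides it; move x_1*x_2 to the remainder.
  leading term x_3**4: no divisor's leading term divides it; move -1/2*x_3**4 to the remainder.
  leading term x_3: no divisor's leading term divides it; move 1/2*x_3 to the remainder.
  remainder x_1*x_2 - 1/2*x_3**4 + 1/2*x_3 ≠ 0; add g_3 = x_1*x_2 - 1/2*x_3**4 + 1/2*x_3 to the basis.

S(f_2,g_3): lcm = x_1*x_2*x_3. S = -x_1 + 1/2*x_3**5 - 1/2*x_3**2.
  leading term x_1: no divisor's leading term divides it; move -x_1 to the remainder.
  leading term x_3**5: no divisor's leading term divides it; move 1/2*x_3**5 to the remainder.
  leading term x_3**2: no divisor's leading term divides it; move -1/2*x_3**2 to the remainder.
  remainder -x_1 + 1/2*x_3**5 - 1/2*x_3**2 ≠ 0; add g_4 = -x_1 + 1/2*x_3**5 - 1/2*x_3**2 to the basis.

The other S-polynomials (S(f_1,g_3), S(f_1,g_4), S(f_2,g_4), S(g_3,g_4)) all reduce to 0 modulo the current basis, so we have a Gröbner basis.
Inter-reduce: drop elements whose leading term is divisible by another's, tail-reduce, and make monic.
Reduced Gröbner basis: {x_1 - 1/2*x_3**5 + 1/2*x_3**2, x_2*x_3 - 1}.

Buchberger on the second generating set:
h_1 = -36*x_1*x_2**2 - 4*x_2*x_3 + 18*x_3**3 - 14, LT = x_1*x_2**2.
h_2 = -30*x_1*x_2**2 - 10*x_2*x_3 + 15*x_3**3 - 5, LT = x_1*x_2**2.

S(h_1,h_2): lcm = x_1*x_2**2. S = -2/9*x_2*x_3 + 2/9.
  leading term x_2*x_3: no divisor's leading term divides it; move -2/9*x_2*x_3 to the remainder.
  leading term 1: no divisor's leading term divides it; move 2/9 to the remainder.
  remainder -2/9*x_2*x_3 + 2/9 ≠ 0; add k_3 = -2/9*x_2*x_3 + 2/9 to the basis.

S(h_1,k_3): lcm = x_1*x_2**2*x_3. S = x_1*x_2 + 1/9*x_2*x_3**2 - 1/2*x_3**4 + 7/18*x_3.
  leading term x_1*x_2: no divisor's leading term divides it; move x_1*x_2 to the remainder.
  leading term x_2*x_3**2: subtract (-1/2*x_3)·k_3 from 1/9*x_2*x_3**2 - 1/2*x_3**4 + 7/18*x_3 → -1/2*x_3**4 + 1/2*x_3
  leading term x_3**4: no divisor's leading term divides it; move -1/2*x_3**4 to the remainder.
  leading term x_3: no divisor's leading term divides it; move 1/2*x_3 to the remainder.
  remainder x_1*x_2 - 1/2*x_3**4 + 1/2*x_3 ≠ 0; add k_4 = x_1*x_2 - 1/2*x_3**4 + 1/2*x_3 to the basis.

S(k_3,k_4): lcm = x_1*x_2*x_3. S = -x_1 + 1/2*x_3**5 - 1/2*x_3**2.
  leading term x_1: no divisor's leading term divides it; move -x_1 to the remainder.
  leading term x_3**5: no divisor's leading term divides it; move 1/2*x_3**5 to the remainder.
  leading term x_3**2: no divisor's leading term divides it; move -1/2*x_3**2 to the remainder.
  remainder -x_1 + 1/2*x_3**5 - 1/2*x_3**2 ≠ 0; add k_5 = -x_1 + 1/2*x_3**5 - 1/2*x_3**2 to the basis.

The other S-polynomials (S(h_2,k_3), S(h_1,k_4), S(h_2,k_4), S(h_1,k_5), S(h_2,k_5), S(k_3,k_5), S(k_4,k_5)) all reduce to 0 modulo the current basis, so we have a Gröbner basis.
Inter-reduce: drop elements whose leading term is divisible by another's, tail-reduce, and make monic.
Reduced Gröbner basis: {x_1 - 1/2*x_3**5 + 1/2*x_3**2, x_2*x_3 - 1}.

Same reduced basis, so the two generating sets span the same ideal.
The choice of monomial ordering does not affect the verdict — as long as both bases are computed under the same ordering, their equality decides ideal equality.

Yes, the ideals are equal.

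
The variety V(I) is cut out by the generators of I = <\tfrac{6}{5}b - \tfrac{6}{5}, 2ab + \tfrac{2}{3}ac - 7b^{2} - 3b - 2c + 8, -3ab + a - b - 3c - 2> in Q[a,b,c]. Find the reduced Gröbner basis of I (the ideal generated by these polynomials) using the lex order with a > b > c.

G = {a + \tfrac{3}{2}c + \tfrac{3}{2}, b - 1, c^{2} + 6c + 5}

f_1 = \tfrac{6}{5}b - \tfrac{6}{5}, LT = b.
f_2 = 2ab + \tfrac{2}{3}ac - 7b^{2} - 3b - 2c + 8, LT = ab.
f_3 = -3ab + a - b - 3c - 2, LT = ab.

S(f_1,f_2): lcm = ab. S = -\tfrac{1}{3}ac - a + \tfrac{7}{2}b^{2} + \tfrac{3}{2}b + c - 4.
  reduce S modulo (f_1, f_2, f_3):
  remainder -\tfrac{1}{3}ac - a + c + 1 ≠ 0; add g_4 = -\tfrac{1}{3}ac - a + c + 1 to the basis.

S(f_1,f_3): lcm = ab. S = -\tfrac{2}{3}a - \tfrac{1}{3}b - c - \tfrac{2}{3}.
  reduce S modulo (f_1, f_2, f_3, g_4):
  remainder -\tfrac{2}{3}a - c - 1 ≠ 0; add g_5 = -\tfrac{2}{3}a - c - 1 to the basis.

S(f_3,g_4): lcm = abc. S = -3ab - \tfrac{1}{3}ac + \tfrac{10}{3}bc + 3b + c^{2} + \tfrac{2}{3}c.
  reduce S modulo (f_1, f_2, f_3, g_4, g_5):
  remainder c^{2} + 6c + 5 ≠ 0; add g_6 = c^{2} + 6c + 5 to the basis.

The other S-polynomials (S(f_2,f_3), S(f_1,g_4), S(f_2,g_4), S(f_1,g_5), S(f_2,g_5), S(f_3,g_5), S(g_4,g_5), S(f_1,g_6), S(f_2,g_6), S(f_3,g_6), S(g_4,g_6), S(g_5,g_6)) all reduce to 0 modulo the current basis, so we have a Gröbner basis.
Inter-reduce: drop elements whose leading term is divisible by another's, tail-reduce, and make monic.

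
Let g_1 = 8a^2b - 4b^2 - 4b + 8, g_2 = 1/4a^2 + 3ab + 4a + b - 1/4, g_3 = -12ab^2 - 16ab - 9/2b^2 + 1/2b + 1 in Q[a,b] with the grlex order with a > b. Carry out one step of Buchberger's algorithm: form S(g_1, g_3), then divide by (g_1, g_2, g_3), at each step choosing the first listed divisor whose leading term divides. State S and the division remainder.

S(g_1, g_3) = -4/3a^2b - 3/8ab^2 - 1/2b^3 + 1/24ab - 1/2b^2 + 1/12a + b; remainder on division = -1/2b^3 + 13/24ab - 197/192b^2 + 1/12a + 61/192b + 125/96.

lcm(LM(g_1), LM(g_3)) = a^2b^2.
S = (lcm/LT(g_1))·g_1 − (lcm/LT(g_3))·g_3 = -4/3a^2b - 3/8ab^2 - 1/2b^3 + 1/24ab - 1/2b^2 + 1/12a + b.
Reduce S modulo (g_1, g_2, g_3) in that order:
  leading term a^2b: subtract (-1/6)·g_1 from -4/3a^2b - 3/8ab^2 - 1/2b^3 + 1/24ab - 1/2b^2 + 1/12a + b → -3/8ab^2 - 1/2b^3 + 1/24ab - 7/6b^2 + 1/12a + 1/3b + 4/3
  leading term ab^2: subtract (1/32)·g_3 from -3/8ab^2 - 1/2b^3 + 1/24ab - 7/6b^2 + 1/12a + 1/3b + 4/3 → -1/2b^3 + 13/24ab - 197/192b^2 + 1/12a + 61/192b + 125/96
  leading term b^3: no divisor's leading term divides it; move -1/2b^3 to the remainder.
  leading term ab: no divisor's leading term divides it; move 13/24ab to the remainder.
  leading term b^2: no divisor's leading term divides it; move -197/192b^2 to the remainder.
  leading term a: no divisor's leading term divides it; move 1/12a to the remainder.
  leading term b: no divisor's leading term divides it; move 61/192b to the remainder.
  leading term 1: no divisor's leading term divides it; move 125/96 to the remainder.
The remainder -1/2b^3 + 13/24ab - 197/192b^2 + 1/12a + 61/192b + 125/96 is nonzero, so it would be added as the next basis element.
An S-polynomial is built so that the two leading terms cancel; whether anything survives reduction is exactly the Gröbner-basis criterion.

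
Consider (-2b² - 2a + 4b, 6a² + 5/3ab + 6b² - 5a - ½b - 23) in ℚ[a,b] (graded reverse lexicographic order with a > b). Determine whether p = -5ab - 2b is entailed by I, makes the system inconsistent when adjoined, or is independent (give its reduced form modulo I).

Adjoining -5ab - 2b makes the ideal the whole ring: the system is inconsistent.

First compute the reduced Gröbner basis of I by Buchberger's algorithm.
f_1 = -2b² - 2a + 4b, LT = b².
f_2 = 6a² + 5/3ab + 6b² - 5a - ½b - 23, LT = a².

The S-polynomials (S(f_1,f_2)) all reduce to 0 modulo the current basis, so we have a Gröbner basis.
Inter-reduce: drop elements whose leading term is divisible by another's, tail-reduce, and make monic.
Reduced Gröbner basis: {a² + 5/18ab - 11/6a + 23/12b - 23/6, b² + a - 2b}.
Label its elements g_1 = a² + 5/18ab - 11/6a + 23/12b - 23/6, g_2 = b² + a - 2b.

Reduce p = -5ab - 2b modulo G:
  leading term ab: no divisor's leading term divides it; move -5ab to the remainder.
  leading term b: no divisor's leading term divides it; move -2b to the remainder.
  normal form = -5ab - 2b.
The normal form is nonzero, so p ∉ I. Since p minus its normal form lies in I, I + (p) = I + (r) where r = -5ab - 2b; decide whether this ideal is the whole ring.
Run Buchberger on G together with r (pairs among the g_i already reduce to 0 since G is a Gröbner basis):
g_1 = a² + 5/18ab - 11/6a + 23/12b - 23/6, LT = a².
g_2 = b² + a - 2b, LT = b².
r = -5ab - 2b, LT = ab.

S(g_1,r): lcm = a²b. S = 5/18ab² - 67/30ab + 23/12b² - 23/6b.
  reduce S modulo (g_1, g_2, r):
  remainder -131/54a + 18997/16200b - 115/108 ≠ 0; add m_4 = -131/54a + 18997/16200b - 115/108 to the basis.

S(g_2,r): lcm = ab². S = a² - 2ab - ⅖b².
  reduce S modulo (g_1, g_2, r, m_4):
  remainder -285317/393000b + 1495/524 ≠ 0; add m_5 = -285317/393000b + 1495/524 to the basis.

S(g_1,m_4): lcm = a². S = 89741/117900ab - 893/393a + 23/12b - 23/6.
  reduce S modulo (g_1, g_2, r, m_4, m_5):
  remainder -30525991/37376527 ≠ 0; add m_6 = -30525991/37376527 to the basis.

The other S-polynomials (S(g_1,g_2), S(g_2,m_4), S(r,m_4), S(g_1,m_5), S(g_2,m_5), S(r,m_5), S(m_4,m_5), S(g_1,m_6), S(g_2,m_6), S(r,m_6), S(m_4,m_6), S(m_5,m_6)) all reduce to 0 modulo the current basis, so we have a Gröbner basis.
Inter-reduce: drop elements whose leading term is divisible by another's, tail-reduce, and make monic.
Reduced Gröbner basis: {1}.
The reduced Gröbner basis of I + (p) is {1}: the ideal is the whole ring, so the enlarged system has no common solution — adjoining p is inconsistent.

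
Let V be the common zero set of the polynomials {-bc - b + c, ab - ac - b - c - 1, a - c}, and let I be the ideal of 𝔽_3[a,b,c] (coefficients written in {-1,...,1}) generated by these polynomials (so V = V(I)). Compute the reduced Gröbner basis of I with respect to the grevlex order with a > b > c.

Buchberger's algorithm terminates because the ascending chain of leading-term ideals stabilizes.

f_1 = -bc - b + c, LT = bc.
f_2 = ab - ac - b - c - 1, LT = ab.
f_3 = a - c, LT = a.

S(f_1,f_2): lcm = abc. S = ac² + ab - ac + bc + c² + c.
  leading term ac²: subtract (c²)·f_3 from ac² + ab - ac + bc + c² + c → c³ + ab - ac + bc + c² + c
  leading term c³: no divisor's leading term divides it; move c³ to the remainder.
  leading term ab: subtract (1)·f_2 from ab - ac + bc + c² + c → bc + c² + b - c + 1
  leading term bc: subtract (-1)·f_1 from bc + c² + b - c + 1 → c² + 1
  leading term c²: no divisor's leading term divides it; move c² to the remainder.
  leading term 1: no divisor's leading term divides it; move 1 to the remainder.
  remainder c³ + c² + 1 ≠ 0; add g_4 = c³ + c² + 1 to the basis.

S(f_2,f_3): lcm = ab. S = -ac + bc - b - c - 1.
  leading term ac: subtract (-c)·f_3 from -ac + bc - b - c - 1 → bc - c² - b - c - 1
  leading term bc: subtract (-1)·f_1 from bc - c² - b - c - 1 → -c² + b - 1
  leading term c²: no divisor's leading term divides it; move -c² to the remainder.
  leading term b: no divisor's leading term divides it; move b to the remainder.
  leading term 1: no divisor's leading term divides it; move -1 to the remainder.
  remainder -c² + b - 1 ≠ 0; add g_5 = -c² + b - 1 to the basis.

S(f_1,g_5): lcm = bc². S = b² + bc - c² - b.
  leading term b²: no divisor's leading term divides it; move b² to the remainder.
  leading term bc: subtract (-1)·f_1 from bc - c² - b → -c² + b + c
  leading term c²: subtract (1)·g_5 from -c² + b + c → c + 1
  leading term c: no divisor's leading term divides it; move c to the remainder.
  leading term 1: no divisor's leading term divides it; move 1 to the remainder.
  remainder b² + c + 1 ≠ 0; add g_6 = b² + c + 1 to the basis.

The other S-polynomials (S(f_1,f_3), S(f_1,g_4), S(f_2,g_4), S(f_3,g_4), S(f_2,g_5), S(f_3,g_5), S(g_4,g_5), S(f_1,g_6), S(f_2,g_6), S(f_3,g_6), S(g_4,g_6), S(g_5,g_6)) all reduce to 0 modulo the current basis, so we have a Gröbner basis.
Inter-reduce: drop elements whose leading term is divisible by another's, tail-reduce, and make monic.

G = {b² + c + 1, bc + b - c, c² - b + 1, a - c}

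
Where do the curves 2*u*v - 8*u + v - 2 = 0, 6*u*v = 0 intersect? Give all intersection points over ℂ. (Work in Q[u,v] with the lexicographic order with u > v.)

{(-1/4, 0), (0, 2)}

Compute a lex Gröbner basis by Buchberger's algorithm.
f_1 = 2*u*v - 8*u + v - 2, LT = u*v.
f_2 = 6*u*v, LT = u*v.

S(f_1,f_2): lcm = u*v. S = -4*u + 1/2*v - 1.
  leading term u: no divisor's leading term divides it; move -4*u to the remainder.
  leading term v: no divisor's leading term divides it; move 1/2*v to the remainder.
  leading term 1: no divisor's leading term divides it; move -1 to the remainder.
  remainder -4*u + 1/2*v - 1 ≠ 0; add h_3 = -4*u + 1/2*v - 1 to the basis.

S(f_1,h_3): lcm = u*v. S = -4*u + 1/8*v**2 + 1/4*v - 1.
  leading term u: subtract (1)·h_3 from -4*u + 1/8*v**2 + 1/4*v - 1 → 1/8*v**2 - 1/4*v
  leading term v**2: no divisor's leading term divides it; move 1/8*v**2 to the remainder.
  leading term v: no divisor's leading term divides it; move -1/4*v to the remainder.
  remainder 1/8*v**2 - 1/4*v ≠ 0; add h_4 = 1/8*v**2 - 1/4*v to the basis.

The other S-polynomials (S(f_2,h_3), S(f_1,h_4), S(f_2,h_4), S(h_3,h_4)) all reduce to 0 modulo the current basis, so we have a Gröbner basis.
Inter-reduce: drop elements whose leading term is divisible by another's, tail-reduce, and make monic.
Reduced Gröbner basis: {u - 1/8*v + 1/4, v**2 - 2*v}.

The lex basis is triangular: the last element involves only v. Solving v**2 - 2*v = 0 gives v ∈ {0, 2}; substituting each value into the earlier elements determines the remaining variables.
  v = 0: the earlier basis element becomes u + 1/4 = 0, giving u = -1/4 — point (-1/4, 0).
  v = 2: the earlier basis element becomes u = 0, giving u = 0 — point (0, 2).
Substituting each solution back into the original system confirms all equations vanish.
Zero-dimensionality of the ideal guarantees finitely many solutions over ℂ.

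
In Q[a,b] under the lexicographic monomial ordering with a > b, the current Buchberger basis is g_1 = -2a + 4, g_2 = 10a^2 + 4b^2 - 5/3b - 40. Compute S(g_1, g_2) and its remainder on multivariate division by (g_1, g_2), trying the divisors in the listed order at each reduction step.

lcm(LM(g_1), LM(g_2)) = a^2.
S = (lcm/LT(g_1))·g_1 − (lcm/LT(g_2))·g_2 = -2a - 2/5b^2 + 1/6b + 4.
Reduce S modulo (g_1, g_2) in that order:
  leading term a: subtract (1)·g_1 from -2a - 2/5b^2 + 1/6b + 4 → -2/5b^2 + 1/6b
  leading term b^2: no divisor's leading term divides it; move -2/5b^2 to the remainder.
  leading term b: no divisor's leading term divides it; move 1/6b to the remainder.
The remainder -2/5b^2 + 1/6b is nonzero, so it would be added as the next basis element.

S(g_1, g_2) = -2a - 2/5b^2 + 1/6b + 4; remainder on division = -2/5b^2 + 1/6b.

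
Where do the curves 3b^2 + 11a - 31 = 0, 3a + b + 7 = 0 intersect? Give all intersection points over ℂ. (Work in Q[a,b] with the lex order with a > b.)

{(-29/27, -34/9), (-4, 5)}

Compute a lex Gröbner basis by Buchberger's algorithm.
f_1 = 11a + 3b^2 - 31, LT = a.
f_2 = 3a + b + 7, LT = a.

S(f_1,f_2): lcm = a. S = 3/11b^2 - 1/3b - 170/33.
  reduce S modulo (f_1, f_2):
  remainder 3/11b^2 - 1/3b - 170/33 ≠ 0; add h_3 = 3/11b^2 - 1/3b - 170/33 to the basis.

The other S-polynomials (S(f_1,h_3), S(f_2,h_3)) all reduce to 0 modulo the current basis, so we have a Gröbner basis.
Inter-reduce: drop elements whose leading term is divisible by another's, tail-reduce, and make monic.
Reduced Gröbner basis: {a + 1/3b + 7/3, b^2 - 11/9b - 170/9}.

Elimination: the polynomial b^2 - 11/9b - 170/9 lies in the elimination ideal for b, so b ∈ {-34/9, 5}. For each such b, the remaining basis elements (now univariate) give the rest of the solution.
  b = -34/9: the earlier basis element becomes a + 29/27 = 0, giving a = -29/27 — point (-29/27, -34/9).
  b = 5: the earlier basis element becomes a + 4 = 0, giving a = -4 — point (-4, 5).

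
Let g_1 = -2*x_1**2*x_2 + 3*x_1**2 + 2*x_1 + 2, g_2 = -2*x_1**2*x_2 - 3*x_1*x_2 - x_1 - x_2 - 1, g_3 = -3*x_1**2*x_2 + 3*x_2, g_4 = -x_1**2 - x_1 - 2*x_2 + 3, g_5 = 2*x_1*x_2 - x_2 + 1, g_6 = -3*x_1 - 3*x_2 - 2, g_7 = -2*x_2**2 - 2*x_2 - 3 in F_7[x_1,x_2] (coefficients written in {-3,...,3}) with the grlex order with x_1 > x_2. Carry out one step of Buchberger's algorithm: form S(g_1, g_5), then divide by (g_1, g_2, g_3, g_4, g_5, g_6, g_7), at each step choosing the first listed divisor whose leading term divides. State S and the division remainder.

S(g_1, g_5) = 2*x_1**2 - 3*x_1*x_2 + 2*x_1 - 1; remainder on division = -2*x_2 + 3.

lcm(LM(g_1), LM(g_5)) = x_1**2*x_2.
S = (lcm/LT(g_1))·g_1 − (lcm/LT(g_5))·g_5 = 2*x_1**2 - 3*x_1*x_2 + 2*x_1 - 1.
Reduce S modulo (g_1, g_2, g_3, g_4, g_5, g_6, g_7) in that order:
  leading term x_1**2: subtract (-2)·g_4 from 2*x_1**2 - 3*x_1*x_2 + 2*x_1 - 1 → -3*x_1*x_2 + 3*x_2 - 2
  leading term x_1*x_2: subtract (2)·g_5 from -3*x_1*x_2 + 3*x_2 - 2 → -2*x_2 + 3
  leading term x_2: no divisor's leading term divides it; move -2*x_2 to the remainder.
  leading term 1: no divisor's leading term divides it; move 3 to the remainder.
The remainder -2*x_2 + 3 is nonzero, so it would be added as the next basis element.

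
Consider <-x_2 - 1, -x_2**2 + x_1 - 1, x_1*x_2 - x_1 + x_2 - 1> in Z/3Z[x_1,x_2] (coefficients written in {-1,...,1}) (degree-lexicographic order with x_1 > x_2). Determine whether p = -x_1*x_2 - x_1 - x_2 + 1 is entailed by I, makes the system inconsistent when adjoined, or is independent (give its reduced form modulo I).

First compute the reduced Gröbner basis of I by Buchberger's algorithm.
f_1 = -x_2 - 1, LT = x_2.
f_2 = -x_2**2 + x_1 - 1, LT = x_2**2.
f_3 = x_1*x_2 - x_1 + x_2 - 1, LT = x_1*x_2.

S(f_1,f_2): lcm = x_2**2. S = x_1 + x_2 - 1.
  leading term x_1: no divisor's leading term divides it; move x_1 to the remainder.
  leading term x_2: subtract (-1)·f_1 from x_2 - 1 → 1
  leading term 1: no divisor's leading term divides it; move 1 to the remainder.
  remainder x_1 + 1 ≠ 0; add h_4 = x_1 + 1 to the basis.

The other S-polynomials (S(f_1,f_3), S(f_2,f_3), S(f_1,h_4), S(f_2,h_4), S(f_3,h_4)) all reduce to 0 modulo the current basis, so we have a Gröbner basis.
Inter-reduce: drop elements whose leading term is divisible by another's, tail-reduce, and make monic.
Reduced Gröbner basis: {x_1 + 1, x_2 + 1}.
Label its elements g_1 = x_1 + 1, g_2 = x_2 + 1.

Reduce p = -x_1*x_2 - x_1 - x_2 + 1 modulo G:
  leading term x_1*x_2: subtract (-x_2)·g_1 from -x_1*x_2 - x_1 - x_2 + 1 → -x_1 + 1
  leading term x_1: subtract (-1)·g_1 from -x_1 + 1 → -1
  leading term 1: no divisor's leading term divides it; move -1 to the remainder.
  normal form = -1.
The normal form is nonzero, so p ∉ I. Since p minus its normal form lies in I, I + (p) = I + (r) where r = -1; decide whether this ideal is the whole ring.
Here r = -1 is a nonzero constant, hence a unit: 1 ∈ I + (p), the Gröbner basis of I + (p) is {1}, and the enlarged system has no common solution — adjoining p is inconsistent.

Adjoining -x_1*x_2 - x_1 - x_2 + 1 makes the ideal the whole ring: the system is inconsistent.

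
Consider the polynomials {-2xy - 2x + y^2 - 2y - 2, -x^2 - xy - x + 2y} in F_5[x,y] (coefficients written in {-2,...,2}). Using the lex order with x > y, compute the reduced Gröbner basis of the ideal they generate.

G = {x - y^3 - y + 1, y^4 + y^3 - 2y^2 + y}

The reduced Gröbner basis is the canonical form of the ideal for this ordering.

f_1 = -2xy - 2x + y^2 - 2y - 2, LT = xy.
f_2 = -x^2 - xy - x + 2y, LT = x^2.

S(f_1,f_2): lcm = x^2y. S = x^2 + xy^2 + x + 2y^2.
  reduce S modulo (f_1, f_2):
  remainder 2x - 2y^3 - 2y + 2 ≠ 0; add g_3 = 2x - 2y^3 - 2y + 2 to the basis.

S(f_1,g_3): lcm = xy. S = x + y^4 - 2y^2 + 1.
  reduce S modulo (f_1, f_2, g_3):
  remainder y^4 + y^3 - 2y^2 + y ≠ 0; add g_4 = y^4 + y^3 - 2y^2 + y to the basis.

The other S-polynomials (S(f_2,g_3), S(f_1,g_4), S(f_2,g_4), S(g_3,g_4)) all reduce to 0 modulo the current basis, so we have a Gröbner basis.
Inter-reduce: drop elements whose leading term is divisible by another's, tail-reduce, and make monic.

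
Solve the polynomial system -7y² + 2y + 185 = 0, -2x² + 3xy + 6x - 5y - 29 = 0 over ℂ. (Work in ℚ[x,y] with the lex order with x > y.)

Compute a lex Gröbner basis by Buchberger's algorithm.
f_1 = -7y² + 2y + 185, LT = y².
f_2 = -2x² + 3xy + 6x - 5y - 29, LT = x².

The S-polynomials (S(f_1,f_2)) all reduce to 0 modulo the current basis, so we have a Gröbner basis.
Inter-reduce: drop elements whose leading term is divisible by another's, tail-reduce, and make monic.
Reduced Gröbner basis: {x² - 3/2xy - 3x + 5/2y + 29/2, y² - 2/7y - 185/7}.

From the last basis element, y² - 2/7y - 185/7 = 0, so y takes values in {-5, 37/7}. Each choice, substituted upward through the basis, yields the corresponding point(s) of the solution set.
  y = -5: the earlier basis element becomes x² + 9/2x + 2 = 0, giving x = -4, -1/2 — points (-4, -5), (-1/2, -5).
  y = 37/7: the earlier basis element becomes x² - 153/14x + 194/7 = 0, giving x = 4, 97/14 — points (4, 37/7), (97/14, 37/7).
Check: every point annihilates each of the original generators.

{(-4, -5), (-1/2, -5), (4, 37/7), (97/14, 37/7)}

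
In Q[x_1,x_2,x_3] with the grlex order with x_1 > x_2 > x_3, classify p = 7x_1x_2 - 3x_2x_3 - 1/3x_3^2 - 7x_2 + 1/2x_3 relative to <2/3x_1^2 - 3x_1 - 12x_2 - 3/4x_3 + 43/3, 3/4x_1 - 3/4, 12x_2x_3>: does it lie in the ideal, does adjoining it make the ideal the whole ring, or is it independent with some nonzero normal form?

7x_1x_2 - 3x_2x_3 - 1/3x_3^2 - 7x_2 + 1/2x_3 is independent of I; its normal form modulo I is -29/6x_3.

First compute the reduced Gröbner basis of I by Buchberger's algorithm.
f_1 = 2/3x_1^2 - 3x_1 - 12x_2 - 3/4x_3 + 43/3, LT = x_1^2.
f_2 = 3/4x_1 - 3/4, LT = x_1.
f_3 = 12x_2x_3, LT = x_2x_3.

S(f_1,f_2): lcm = x_1^2. S = -7/2x_1 - 18x_2 - 9/8x_3 + 43/2.
  leading term x_1: subtract (-14/3)·f_2 from -7/2x_1 - 18x_2 - 9/8x_3 + 43/2 → -18x_2 - 9/8x_3 + 18
  leading term x_2: no divisor's leading term divides it; move -18x_2 to the remainder.
  leading term x_3: no divisor's leading term divides it; move -9/8x_3 to the remainder.
  leading term 1: no divisor's leading term divides it; move 18 to the remainder.
  remainder -18x_2 - 9/8x_3 + 18 ≠ 0; add h_4 = -18x_2 - 9/8x_3 + 18 to the basis.

S(f_1,f_3): leading monomials are coprime, so the S-polynomial reduces to 0 (Buchberger's first criterion).
S(f_2,f_3): leading monomials are coprime, so the S-polynomial reduces to 0 (Buchberger's first criterion).
S(f_1,h_4): leading monomials are coprime, so the S-polynomial reduces to 0 (Buchberger's first criterion).
S(f_2,h_4): leading monomials are coprime, so the S-polynomial reduces to 0 (Buchberger's first criterion).
S(f_3,h_4): lcm = x_2x_3. S = -1/16x_3^2 + x_3.
  leading term x_3^2: no divisor's leading term divides it; move -1/16x_3^2 to the remainder.
  leading term x_3: no divisor's leading term divides it; move x_3 to the remainder.
  remainder -1/16x_3^2 + x_3 ≠ 0; add h_5 = -1/16x_3^2 + x_3 to the basis.

S(f_1,h_5): leading monomials are coprime, so the S-polynomial reduces to 0 (Buchberger's first criterion).
S(f_2,h_5): leading monomials are coprime, so the S-polynomial reduces to 0 (Buchberger's first criterion).
S(f_3,h_5): lcm = x_2x_3^2. S = 16x_2x_3.
  leading term x_2x_3: subtract (4/3)·f_3 from 16x_2x_3 → 0
  remainder 0.

S(h_4,h_5): leading monomials are coprime, so the S-polynomial reduces to 0 (Buchberger's first criterion).
Every S-polynomial of the final basis reduces to 0, so we have a Gröbner basis.
Inter-reduce: drop elements whose leading term is divisible by another's, tail-reduce, and make monic.
Reduced Gröbner basis: {x_3^2 - 16x_3, x_1 - 1, x_2 + 1/16x_3 - 1}.
Label its elements g_1 = x_3^2 - 16x_3, g_2 = x_1 - 1, g_3 = x_2 + 1/16x_3 - 1.

Reduce p = 7x_1x_2 - 3x_2x_3 - 1/3x_3^2 - 7x_2 + 1/2x_3 modulo G:
  leading term x_1x_2: subtract (7x_2)·g_2 from 7x_1x_2 - 3x_2x_3 - 1/3x_3^2 - 7x_2 + 1/2x_3 → -3x_2x_3 - 1/3x_3^2 + 1/2x_3
  leading term x_2x_3: subtract (-3x_3)·g_3 from -3x_2x_3 - 1/3x_3^2 + 1/2x_3 → -7/48x_3^2 - 5/2x_3
  leading term x_3^2: subtract (-7/48)·g_1 from -7/48x_3^2 - 5/2x_3 → -29/6x_3
  leading term x_3: no divisor's leading term divides it; move -29/6x_3 to the remainder.
  normal form = -29/6x_3.
The normal form is nonzero, so p ∉ I. Since p minus its normal form lies in I, I + (p) = I + (r) where r = -29/6x_3; decide whether this ideal is the whole ring.
Run Buchberger on G together with r (pairs among the g_i already reduce to 0 since G is a Gröbner basis):
g_1 = x_3^2 - 16x_3, LT = x_3^2.
g_2 = x_1 - 1, LT = x_1.
g_3 = x_2 + 1/16x_3 - 1, LT = x_2.
r = -29/6x_3, LT = x_3.

S(g_1,g_2): leading monomials are coprime, so the S-polynomial reduces to 0 (Buchberger's first criterion).
S(g_1,g_3): leading monomials are coprime, so the S-polynomial reduces to 0 (Buchberger's first criterion).
S(g_1,r): lcm = x_3^2. S = -16x_3.
  leading term x_3: subtract (96/29)·r from -16x_3 → 0
  remainder 0.

S(g_2,g_3): leading monomials are coprime, so the S-polynomial reduces to 0 (Buchberger's first criterion).
S(g_2,r): leading monomials are coprime, so the S-polynomial reduces to 0 (Buchberger's first criterion).
S(g_3,r): leading monomials are coprime, so the S-polynomial reduces to 0 (Buchberger's first criterion).
Every S-polynomial of the final basis reduces to 0, so we have a Gröbner basis.
Inter-reduce: drop elements whose leading term is divisible by another's, tail-reduce, and make monic.
Reduced Gröbner basis: {x_1 - 1, x_2 - 1, x_3}.
The reduced Gröbner basis of I + (p) is {x_1 - 1, x_2 - 1, x_3} ≠ {1}, a proper ideal, so the enlarged system stays consistent: p is independent of I, with normal form -29/6x_3.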